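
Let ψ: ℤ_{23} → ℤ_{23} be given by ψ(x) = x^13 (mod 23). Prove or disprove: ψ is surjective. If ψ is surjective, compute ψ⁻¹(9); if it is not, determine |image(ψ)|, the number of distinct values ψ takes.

3

Since 23 is prime, the nonzero elements of ℤ_{23} form a cyclic group of order 22.
As gcd(13, 22) = 1, raising to the 13th power is a bijection on this group: if s^13 ≡ t^13 then (st^{−1})^13 = 1, and the only element of order dividing gcd(13, 22) = 1 is 1, so s = t.
With ψ(0) = 0 this makes ψ injective on all of ℤ_{23}, hence bijective (finite equal-size domain and codomain). In particular ψ is surjective.
Since ψ is surjective, we find the preimage of 9. The inverse of x ↦ x^13 on (ℤ_{23})^× is x ↦ x^17, because 13·17 = 221 = 10·22 + 1 ≡ 1 (mod 22) and x^{22} = 1 for x ≠ 0 (Fermat). So ψ⁻¹(9) = 9^17 mod 23.
Repeated squaring mod 23: 9^1 ≡ 9, 9^2 ≡ 9² = 81 ≡ 12, 9^4 ≡ 12² = 144 ≡ 6, 9^8 ≡ 6² = 36 ≡ 13, 9^16 ≡ 13² = 169 ≡ 8. Since 17 = 16 + 1, 9^17 ≡ 8·9: 8·9 = 72 ≡ 3. So 9^17 ≡ 3 (mod 23).
Hence ψ⁻¹(9) = 3.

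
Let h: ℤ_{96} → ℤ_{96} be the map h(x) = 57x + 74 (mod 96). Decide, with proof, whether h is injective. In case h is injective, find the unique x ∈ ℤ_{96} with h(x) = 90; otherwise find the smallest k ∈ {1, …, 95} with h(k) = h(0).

32

By definition, h is injective when h(a) = h(b) forces a = b.
We have gcd(57, 96) = 3 > 1. Taking a = 0 and b = 32: h(0) = 74 and h(32) = 57·32 + 74 = 1898 ≡ 74 (mod 96).
So h(0) = h(32) while 0 ≠ 32, so h is not injective.
Since h is not injective, we find the least positive k with h(k) = h(0): this means 57k ≡ 0 (mod 96), i.e. 96 ∣ 57k. Since gcd(57, 96) = 3, dividing through by 3 this holds exactly when 32 ∣ 19k, and as gcd(19, 32) = 1, exactly when 32 ∣ k.
The smallest positive such k is 32.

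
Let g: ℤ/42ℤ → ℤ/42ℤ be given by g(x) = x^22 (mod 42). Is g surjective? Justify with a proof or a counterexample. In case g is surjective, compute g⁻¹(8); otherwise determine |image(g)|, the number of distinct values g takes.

g(4): Repeated squaring mod 42: 4^1 ≡ 4, 4^2 ≡ 4² = 16, 4^4 ≡ 16² = 256 ≡ 4, 4^8 ≡ 4² = 16, 4^16 ≡ 16² = 256 ≡ 4. Since 22 = 16 + 4 + 2, 4^22 ≡ 4·4·16: 4·4 = 16, then 16·16 = 256 ≡ 4. So 4^22 ≡ 4 (mod 42).
g(10): Repeated squaring mod 42: 10^1 ≡ 10, 10^2 ≡ 10² = 100 ≡ 16, 10^4 ≡ 16² = 256 ≡ 4, 10^8 ≡ 4² = 16, 10^16 ≡ 16² = 256 ≡ 4. Since 22 = 16 + 4 + 2, 10^22 ≡ 4·4·16: 4·4 = 16, then 16·16 = 256 ≡ 4. So 10^22 ≡ 4 (mod 42).
So g(4) = g(10) = 4 while 4 ≠ 10, thus g is not injective.
A non-injective map from the 42-element set ℤ/42ℤ to itself takes at most 41 distinct values, so it cannot be surjective. So g is not surjective.
Since g is not surjective, we determine |image(g)|. Computing x^22 mod 42 for each x (by repeated squaring, reducing mod 42 at every step), the values g(0), g(1), …, g(41) are: 0, 1, 16, 39, 4, 37, 36, 7, 22, 9, 4, 25, 30, 1, 28, 15, 16, 25, 18, 37, 22, 21, 22, 37, 18, 25, 16, 15, 28, 1, 30, 25, 4, 9, 22, 7, 36, 37, 4, 39, 16, 1.
The distinct values are {0, 1, 4, 7, 9, 15, 16, 18, 21, 22, 25, 28, 30, 36, 37, 39}; there are 16 of them.

16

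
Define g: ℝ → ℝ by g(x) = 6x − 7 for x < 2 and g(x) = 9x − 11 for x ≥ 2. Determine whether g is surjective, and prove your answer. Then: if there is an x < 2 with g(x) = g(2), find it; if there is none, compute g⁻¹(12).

23/9

Both pieces are strictly increasing (slopes 6 and 9), so each is injective on its own interval.
The left piece maps (−∞, 2) onto (−∞, 5); the right piece maps [2, ∞) onto [7, ∞).
The union (−∞, 5) ∪ [7, ∞) omits the interval between 5 and 7; in particular 5 has no preimage. So g is not surjective.
Because the two images are disjoint, no x < 2 has g(x) = g(2), so we compute g⁻¹(12): 12 lies in [7, ∞), so solve 9x − 11 = 12: x = (12 + 11)/9 = 23/9.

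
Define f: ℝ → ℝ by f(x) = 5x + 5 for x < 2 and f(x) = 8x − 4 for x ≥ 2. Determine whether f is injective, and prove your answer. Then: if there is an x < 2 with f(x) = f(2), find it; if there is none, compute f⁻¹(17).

Both pieces are strictly increasing (slopes 5 and 8), so each is injective on its own interval.
The left piece maps (−∞, 2) onto (−∞, 15); the right piece maps [2, ∞) onto [12, ∞).
These images overlap. In particular f(2) = 12 (right piece), and solving 5x + 5 = 12 on the left piece gives x = 7/5 < 2.
So f(7/5) = f(2) with 7/5 ≠ 2, and f is not injective. This x = 7/5 is the requested value below 2.

7/5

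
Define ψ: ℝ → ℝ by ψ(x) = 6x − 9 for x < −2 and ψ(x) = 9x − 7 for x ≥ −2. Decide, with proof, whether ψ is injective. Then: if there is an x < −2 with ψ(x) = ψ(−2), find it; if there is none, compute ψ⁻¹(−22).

Both pieces are strictly increasing (slopes 6 and 9), so each is injective on its own interval.
The left piece maps (−∞, −2) onto (−∞, −21); the right piece maps [−2, ∞) onto [−25, ∞).
These images overlap. In particular ψ(−2) = −25 (right piece), and solving 6x − 9 = −25 on the left piece gives x = −8/3 < −2.
So ψ(−8/3) = ψ(−2) with −8/3 ≠ −2, and ψ is not injective. This x = −8/3 is the requested value below −2.

-8/3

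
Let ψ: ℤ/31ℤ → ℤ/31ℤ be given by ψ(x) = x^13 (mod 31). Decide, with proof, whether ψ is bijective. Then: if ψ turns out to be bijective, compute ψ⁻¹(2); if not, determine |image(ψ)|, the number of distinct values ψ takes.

Since 31 is prime, the nonzero elements of ℤ/31ℤ form a cyclic group of order 30.
As gcd(13, 30) = 1, raising to the 13th power is a bijection on this group: if x_1^13 ≡ x_2^13 then (x_1x_2^{−1})^13 = 1, and the only element of order dividing gcd(13, 30) = 1 is 1, so x_1 = x_2.
With ψ(0) = 0 this makes ψ injective on all of ℤ/31ℤ, hence bijective (finite equal-size domain and codomain). In particular ψ is bijective.
Since ψ is bijective, we find the preimage of 2. The inverse of x ↦ x^13 on (ℤ/31ℤ)^× is x ↦ x^7, because 13·7 = 91 = 3·30 + 1 ≡ 1 (mod 30) and x^{30} = 1 for x ≠ 0 (Fermat). So ψ⁻¹(2) = 2^7 mod 31.
Repeated squaring mod 31: 2^1 ≡ 2, 2^2 ≡ 2² = 4, 2^4 ≡ 4² = 16. Since 7 = 4 + 2 + 1, 2^7 ≡ 16·4·2: 16·4 = 64 ≡ 2, then 2·2 = 4. So 2^7 ≡ 4 (mod 31).
Hence ψ⁻¹(2) = 4.

4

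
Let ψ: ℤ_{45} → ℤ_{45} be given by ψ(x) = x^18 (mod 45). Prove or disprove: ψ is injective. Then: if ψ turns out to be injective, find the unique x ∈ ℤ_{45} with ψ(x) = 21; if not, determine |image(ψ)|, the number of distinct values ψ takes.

ψ(1) = 1^18 = 1.
ψ(4): Repeated squaring mod 45: 4^1 ≡ 4, 4^2 ≡ 4² = 16, 4^4 ≡ 16² = 256 ≡ 31, 4^8 ≡ 31² = 961 ≡ 16, 4^16 ≡ 16² = 256 ≡ 31. Since 18 = 16 + 2, 4^18 ≡ 31·16: 31·16 = 496 ≡ 1. So 4^18 ≡ 1 (mod 45).
So ψ(1) = ψ(4) = 1 while 1 ≠ 4, thus ψ is not injective.
Since ψ is not injective, we determine |image(ψ)|. Computing x^18 mod 45 for each x (by repeated squaring, reducing mod 45 at every step), the values ψ(0), ψ(1), …, ψ(44) are: 0, 1, 19, 9, 1, 10, 36, 19, 19, 36, 10, 1, 9, 19, 1, 0, 1, 19, 9, 1, 10, 36, 19, 19, 36, 10, 1, 9, 19, 1, 0, 1, 19, 9, 1, 10, 36, 19, 19, 36, 10, 1, 9, 19, 1.
The distinct values are {0, 1, 9, 10, 19, 36}; there are 6 of them.

6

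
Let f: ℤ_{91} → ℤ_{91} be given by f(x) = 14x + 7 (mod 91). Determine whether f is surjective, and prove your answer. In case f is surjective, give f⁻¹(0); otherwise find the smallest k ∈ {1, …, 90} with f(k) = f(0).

Since gcd(14, 91) = 7, we have 14x ≡ 0 (mod 7) for all x, so f(x) ≡ 0 (mod 7).
But 1 ≢ 0 (mod 7), so 1 ∈ ℤ_{91} has no preimage. So f is not surjective.
Since f is not surjective, we find the least positive k with f(k) = f(0): this means 14k ≡ 0 (mod 91), i.e. 91 ∣ 14k. Since gcd(14, 91) = 7, dividing through by 7 this holds exactly when 13 ∣ 2k, and as gcd(2, 13) = 1, exactly when 13 ∣ k.
The smallest positive such k is 13.

13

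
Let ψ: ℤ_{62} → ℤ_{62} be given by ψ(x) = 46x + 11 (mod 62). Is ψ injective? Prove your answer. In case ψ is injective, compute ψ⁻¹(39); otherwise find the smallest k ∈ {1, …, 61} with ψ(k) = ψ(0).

Recall: injectivity means: for all a, b in the domain, ψ(a) = ψ(b) implies a = b.
We have gcd(46, 62) = 2 > 1. Taking a = 0 and b = 31: ψ(0) = 11 and ψ(31) = 46·31 + 11 = 1437 ≡ 11 (mod 62).
So ψ(0) = ψ(31) while 0 ≠ 31, hence ψ is not injective.
Since ψ is not injective, we find the least positive k with ψ(k) = ψ(0): this means 46k ≡ 0 (mod 62), i.e. 62 ∣ 46k. Since gcd(46, 62) = 2, dividing through by 2 this holds exactly when 31 ∣ 23k, and as gcd(23, 31) = 1, exactly when 31 ∣ k.
The smallest positive such k is 31.

31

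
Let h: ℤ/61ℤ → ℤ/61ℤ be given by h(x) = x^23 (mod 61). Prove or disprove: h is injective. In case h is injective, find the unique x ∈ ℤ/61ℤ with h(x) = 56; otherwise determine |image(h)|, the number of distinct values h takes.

25

Since 61 is prime, the nonzero elements of ℤ/61ℤ form a cyclic group of order 60.
As gcd(23, 60) = 1, raising to the 23rd power is a bijection on this group: if s^23 ≡ t^23 then (st^{−1})^23 = 1, and the only element of order dividing gcd(23, 60) = 1 is 1, so s = t.
With h(0) = 0 this makes h injective on all of ℤ/61ℤ, hence bijective (finite equal-size domain and codomain). In particular h is injective.
Since h is injective, we find the preimage of 56. The inverse of x ↦ x^23 on (ℤ/61ℤ)^× is x ↦ x^47, because 23·47 = 1081 = 18·60 + 1 ≡ 1 (mod 60) and x^{60} = 1 for x ≠ 0 (Fermat). So h⁻¹(56) = 56^47 mod 61.
Repeated squaring mod 61: 56^1 ≡ 56, 56^2 ≡ 56² = 3136 ≡ 25, 56^4 ≡ 25² = 625 ≡ 15, 56^8 ≡ 15² = 225 ≡ 42, 56^16 ≡ 42² = 1764 ≡ 56, 56^32 ≡ 56² = 3136 ≡ 25. Since 47 = 32 + 8 + 4 + 2 + 1, 56^47 ≡ 25·42·15·25·56: 25·42 = 1050 ≡ 13, then 13·15 = 195 ≡ 12, then 12·25 = 300 ≡ 56, then 56·56 = 3136 ≡ 25. So 56^47 ≡ 25 (mod 61).
Hence h⁻¹(56) = 25.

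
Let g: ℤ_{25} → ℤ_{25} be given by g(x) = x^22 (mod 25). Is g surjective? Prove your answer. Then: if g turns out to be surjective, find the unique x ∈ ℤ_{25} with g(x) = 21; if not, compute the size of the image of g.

g(0) = 0^22 = 0.
g(5): Repeated squaring mod 25: 5^1 ≡ 5, 5^2 ≡ 5² = 25 ≡ 0, 5^4 ≡ 0² = 0, 5^8 ≡ 0² = 0, 5^16 ≡ 0² = 0. Since 22 = 16 + 4 + 2, 5^22 ≡ 0·0·0: 0·0 = 0, then 0·0 = 0. So 5^22 ≡ 0 (mod 25).
So g(0) = g(5) = 0 while 0 ≠ 5, so g is not injective.
A non-injective map from the 25-element set ℤ_{25} to itself takes at most 24 distinct values, so it cannot be surjective. Hence g is not surjective.
Since g is not surjective, we determine |image(g)|. Computing x^22 mod 25 for each x (by repeated squaring, reducing mod 25 at every step), the values g(0), g(1), …, g(24) are: 0, 1, 4, 9, 16, 0, 11, 24, 14, 6, 0, 21, 19, 19, 21, 0, 6, 14, 24, 11, 0, 16, 9, 4, 1.
The distinct values are {0, 1, 4, 6, 9, 11, 14, 16, 19, 21, 24}; there are 11 of them.

11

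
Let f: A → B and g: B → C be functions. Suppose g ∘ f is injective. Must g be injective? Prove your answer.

No. Take A = {0, 1, 2}, B = {0, 1, 2, 3, 4}, C = {0, 1, 2, 3, 4}, f(a) = a for each a ∈ A, and g(b) = 3 if b ∈ {3, 4} else g(b) = b.
Then g ∘ f = f is injective (A ⊂ B and f is the inclusion), but g(3) = g(4) = 3 with 3 ≠ 4, so g is not injective.

not injective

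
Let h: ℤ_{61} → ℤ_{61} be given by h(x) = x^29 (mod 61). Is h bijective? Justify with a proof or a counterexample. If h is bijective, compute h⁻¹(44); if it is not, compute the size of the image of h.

18

Since 61 is prime, the nonzero elements of ℤ_{61} form a cyclic group of order 60.
As gcd(29, 60) = 1, raising to the 29th power is a bijection on this group: if u^29 ≡ v^29 then (uv^{−1})^29 = 1, and the only element of order dividing gcd(29, 60) = 1 is 1, so u = v.
With h(0) = 0 this makes h injective on all of ℤ_{61}, hence bijective (finite equal-size domain and codomain). In particular h is bijective.
Since h is bijective, we find the preimage of 44. The inverse of x ↦ x^29 on (ℤ_{61})^× is x ↦ x^29, because 29·29 = 841 = 14·60 + 1 ≡ 1 (mod 60) and x^{60} = 1 for x ≠ 0 (Fermat). So h⁻¹(44) = 44^29 mod 61.
Repeated squaring mod 61: 44^1 ≡ 44, 44^2 ≡ 44² = 1936 ≡ 45, 44^4 ≡ 45² = 2025 ≡ 12, 44^8 ≡ 12² = 144 ≡ 22, 44^16 ≡ 22² = 484 ≡ 57. Since 29 = 16 + 8 + 4 + 1, 44^29 ≡ 57·22·12·44: 57·22 = 1254 ≡ 34, then 34·12 = 408 ≡ 42, then 42·44 = 1848 ≡ 18. So 44^29 ≡ 18 (mod 61).
Hence h⁻¹(44) = 18.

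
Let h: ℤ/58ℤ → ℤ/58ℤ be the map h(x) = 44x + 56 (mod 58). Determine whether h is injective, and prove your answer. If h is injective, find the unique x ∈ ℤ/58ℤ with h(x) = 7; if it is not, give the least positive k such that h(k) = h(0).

We have gcd(44, 58) = 2 > 1. Taking x_1 = 0 and x_2 = 29: h(0) = 56 and h(29) = 44·29 + 56 = 1332 ≡ 56 (mod 58).
So h(0) = h(29) while 0 ≠ 29, therefore h is not injective.
Since h is not injective, we find the least positive k with h(k) = h(0): this means 44k ≡ 0 (mod 58), i.e. 58 ∣ 44k. Since gcd(44, 58) = 2, dividing through by 2 this holds exactly when 29 ∣ 22k, and as gcd(22, 29) = 1, exactly when 29 ∣ k.
The smallest positive such k is 29.

29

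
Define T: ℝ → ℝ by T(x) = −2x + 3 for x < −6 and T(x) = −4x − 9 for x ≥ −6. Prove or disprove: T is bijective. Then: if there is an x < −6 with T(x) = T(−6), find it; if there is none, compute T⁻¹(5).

Both pieces are strictly decreasing (slopes −2 and −4), so each is injective on its own interval.
The left piece maps (−∞, −6) onto (15, ∞); the right piece maps [−6, ∞) onto (−∞, 15].
Since 15 = 15, the images partition ℝ: T is injective and surjective, hence bijective.
Because the two images are disjoint, no x < −6 has T(x) = T(−6), so we compute T⁻¹(5): 5 lies in (−∞, 15], so solve −4x − 9 = 5: x = (5 + 9)/(−4) = −7/2.

-7/2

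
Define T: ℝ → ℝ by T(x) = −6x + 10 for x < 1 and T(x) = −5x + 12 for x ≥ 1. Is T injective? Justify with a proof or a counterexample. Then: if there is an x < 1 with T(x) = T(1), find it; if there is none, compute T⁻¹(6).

1/2

Both pieces are strictly decreasing (slopes −6 and −5), so each is injective on its own interval.
The left piece maps (−∞, 1) onto (4, ∞); the right piece maps [1, ∞) onto (−∞, 7].
These images overlap. In particular T(1) = 7 (right piece), and solving −6x + 10 = 7 on the left piece gives x = 1/2 < 1.
So T(1/2) = T(1) with 1/2 ≠ 1, and T is not injective. This x = 1/2 is the requested value below 1.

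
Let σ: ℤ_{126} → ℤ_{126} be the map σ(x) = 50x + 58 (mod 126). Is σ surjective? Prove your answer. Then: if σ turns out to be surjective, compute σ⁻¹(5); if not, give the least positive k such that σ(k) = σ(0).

By definition, σ is surjective if every y in the codomain equals σ(x) for some x in the domain.
Since gcd(50, 126) = 2, we have 50x ≡ 0 (mod 2) for all x, so σ(x) ≡ 0 (mod 2).
But 1 ≢ 0 (mod 2), so 1 ∈ ℤ_{126} has no preimage. So σ is not surjective.
Since σ is not surjective, we find the least positive k with σ(k) = σ(0): this means 50k ≡ 0 (mod 126), i.e. 126 ∣ 50k. Since gcd(50, 126) = 2, dividing through by 2 this holds exactly when 63 ∣ 25k, and as gcd(25, 63) = 1, exactly when 63 ∣ k.
The smallest positive such k is 63.

63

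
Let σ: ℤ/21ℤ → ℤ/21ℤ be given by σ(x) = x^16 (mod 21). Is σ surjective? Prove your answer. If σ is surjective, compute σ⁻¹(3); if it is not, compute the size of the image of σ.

σ(2): Repeated squaring mod 21: 2^1 ≡ 2, 2^2 ≡ 2² = 4, 2^4 ≡ 4² = 16, 2^8 ≡ 16² = 256 ≡ 4, 2^16 ≡ 4² = 16. So 2^16 ≡ 16 (mod 21).
σ(5): Repeated squaring mod 21: 5^1 ≡ 5, 5^2 ≡ 5² = 25 ≡ 4, 5^4 ≡ 4² = 16, 5^8 ≡ 16² = 256 ≡ 4, 5^16 ≡ 4² = 16. So 5^16 ≡ 16 (mod 21).
So σ(2) = σ(5) = 16 while 2 ≠ 5, hence σ is not injective.
A non-injective map from the 21-element set ℤ/21ℤ to itself takes at most 20 distinct values, so it cannot be surjective. Therefore σ is not surjective.
Since σ is not surjective, we determine |image(σ)|. Computing x^16 mod 21 for each x (by repeated squaring, reducing mod 21 at every step), the values σ(0), σ(1), …, σ(20) are: 0, 1, 16, 18, 4, 16, 15, 7, 1, 9, 4, 4, 9, 1, 7, 15, 16, 4, 18, 16, 1.
The distinct values are {0, 1, 4, 7, 9, 15, 16, 18}; there are 8 of them.

8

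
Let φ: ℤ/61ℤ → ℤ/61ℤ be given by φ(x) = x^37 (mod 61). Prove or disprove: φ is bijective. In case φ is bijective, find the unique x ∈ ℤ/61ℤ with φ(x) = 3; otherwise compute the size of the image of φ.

27

Since 61 is prime, the nonzero elements of ℤ/61ℤ form a cyclic group of order 60.
As gcd(37, 60) = 1, raising to the 37th power is a bijection on this group: if a^37 ≡ b^37 then (ab^{−1})^37 = 1, and the only element of order dividing gcd(37, 60) = 1 is 1, so a = b.
With φ(0) = 0 this makes φ injective on all of ℤ/61ℤ, hence bijective (finite equal-size domain and codomain). In particular φ is bijective.
Since φ is bijective, we find the preimage of 3. The inverse of x ↦ x^37 on (ℤ/61ℤ)^× is x ↦ x^13, because 37·13 = 481 = 8·60 + 1 ≡ 1 (mod 60) and x^{60} = 1 for x ≠ 0 (Fermat). So φ⁻¹(3) = 3^13 mod 61.
Repeated squaring mod 61: 3^1 ≡ 3, 3^2 ≡ 3² = 9, 3^4 ≡ 9² = 81 ≡ 20, 3^8 ≡ 20² = 400 ≡ 34. Since 13 = 8 + 4 + 1, 3^13 ≡ 34·20·3: 34·20 = 680 ≡ 9, then 9·3 = 27. So 3^13 ≡ 27 (mod 61).
Hence φ⁻¹(3) = 27.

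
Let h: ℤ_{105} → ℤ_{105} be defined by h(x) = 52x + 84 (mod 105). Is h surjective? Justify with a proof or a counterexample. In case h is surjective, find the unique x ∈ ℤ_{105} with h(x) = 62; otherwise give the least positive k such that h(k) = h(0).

Since gcd(52, 105) = 1, 52 is invertible modulo 105. Euclid's algorithm: 105 = 2·52 + 1; back-substituting gives 1 = 103·52 − 51·105, so 52⁻¹ ≡ 103 (mod 105).
For any y ∈ ℤ_{105}, x = 103(y − 84) mod 105 satisfies h(x) = 52·103(y − 84) + 84 ≡ y (since 52·103 ≡ 1 mod 105). So every y has a preimage.
Thus h is surjective.
Since h is surjective, we compute h⁻¹(62): solve 52x + 84 ≡ 62 (mod 105), i.e. 52x ≡ 83 (mod 105).
Multiplying by 52⁻¹ = 103 gives x ≡ 103·83 = 8549 = 81·105 + 44 ≡ 44 (mod 105).
Check: h(44) = 52·44 + 84 = 2372 = 22·105 + 62 ≡ 62 (mod 105).

44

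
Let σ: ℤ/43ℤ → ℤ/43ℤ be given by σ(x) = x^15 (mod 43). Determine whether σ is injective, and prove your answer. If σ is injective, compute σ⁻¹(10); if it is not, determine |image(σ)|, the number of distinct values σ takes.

15

σ(1) = 1^15 = 1.
σ(6): Repeated squaring mod 43: 6^1 ≡ 6, 6^2 ≡ 6² = 36, 6^4 ≡ 36² = 1296 ≡ 6, 6^8 ≡ 6² = 36. Since 15 = 8 + 4 + 2 + 1, 6^15 ≡ 36·6·36·6: 36·6 = 216 ≡ 1, then 1·36 = 36, then 36·6 = 216 ≡ 1. So 6^15 ≡ 1 (mod 43).
So σ(1) = σ(6) = 1 while 1 ≠ 6, so σ is not injective.
Since σ is not injective, we determine |image(σ)|. Computing x^15 mod 43 for each x (by repeated squaring, reducing mod 43 at every step), the values σ(0), σ(1), …, σ(42) are: 0, 1, 2, 22, 4, 8, 1, 42, 8, 11, 16, 11, 2, 35, 41, 4, 16, 16, 22, 39, 32, 21, 22, 11, 4, 21, 27, 27, 39, 2, 8, 41, 32, 27, 32, 35, 1, 42, 35, 39, 21, 41, 42.
The distinct values are {0, 1, 2, 4, 8, 11, 16, 21, 22, 27, 32, 35, 39, 41, 42}; there are 15 of them.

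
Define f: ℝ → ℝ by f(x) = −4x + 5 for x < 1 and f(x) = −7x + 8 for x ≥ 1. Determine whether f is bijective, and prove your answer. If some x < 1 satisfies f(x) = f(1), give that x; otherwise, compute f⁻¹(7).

-1/2

Both pieces are strictly decreasing (slopes −4 and −7), so each is injective on its own interval.
The left piece maps (−∞, 1) onto (1, ∞); the right piece maps [1, ∞) onto (−∞, 1].
Since 1 = 1, the images partition ℝ: f is injective and surjective, hence bijective.
Because the two images are disjoint, no x < 1 has f(x) = f(1), so we compute f⁻¹(7): 7 lies in (1, ∞), so solve −4x + 5 = 7: x = (7 − 5)/(−4) = −1/2.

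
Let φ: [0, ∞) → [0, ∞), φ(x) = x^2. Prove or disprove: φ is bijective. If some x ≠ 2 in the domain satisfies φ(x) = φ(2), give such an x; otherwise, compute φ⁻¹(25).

On [0, ∞), x ↦ x^2 is strictly increasing (injective) and for any y ∈ [0, ∞) the 2nd root y^{1/2} lies in [0, ∞) (surjective). So φ is bijective.
Since x ↦ x^2 is strictly increasing on [0, ∞), it is injective there, so no x ≠ 2 in the domain has φ(x) = φ(2). We therefore compute φ⁻¹(25) = 25^{1/2} = 5 (indeed 5^2 = 25).

5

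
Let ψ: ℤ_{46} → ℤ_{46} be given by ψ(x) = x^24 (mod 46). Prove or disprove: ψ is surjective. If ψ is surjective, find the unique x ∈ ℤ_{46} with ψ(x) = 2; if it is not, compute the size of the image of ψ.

ψ(22): Repeated squaring mod 46: 22^1 ≡ 22, 22^2 ≡ 22² = 484 ≡ 24, 22^4 ≡ 24² = 576 ≡ 24, 22^8 ≡ 24² = 576 ≡ 24, 22^16 ≡ 24² = 576 ≡ 24. Since 24 = 16 + 8, 22^24 ≡ 24·24: 24·24 = 576 ≡ 24. So 22^24 ≡ 24 (mod 46).
ψ(24): Repeated squaring mod 46: 24^1 ≡ 24, 24^2 ≡ 24² = 576 ≡ 24, 24^4 ≡ 24² = 576 ≡ 24, 24^8 ≡ 24² = 576 ≡ 24, 24^16 ≡ 24² = 576 ≡ 24. Since 24 = 16 + 8, 24^24 ≡ 24·24: 24·24 = 576 ≡ 24. So 24^24 ≡ 24 (mod 46).
So ψ(22) = ψ(24) = 24 while 22 ≠ 24, therefore ψ is not injective.
A non-injective map from the 46-element set ℤ_{46} to itself takes at most 45 distinct values, so it cannot be surjective. Thus ψ is not surjective.
Since ψ is not surjective, we determine |image(ψ)|. Computing x^24 mod 46 for each x (by repeated squaring, reducing mod 46 at every step), the values ψ(0), ψ(1), …, ψ(45) are: 0, 1, 4, 9, 16, 25, 36, 3, 18, 35, 8, 29, 6, 31, 12, 41, 26, 13, 2, 39, 32, 27, 24, 23, 24, 27, 32, 39, 2, 13, 26, 41, 12, 31, 6, 29, 8, 35, 18, 3, 36, 25, 16, 9, 4, 1.
The distinct values are {0, 1, 2, 3, 4, 6, 8, 9, 12, 13, 16, 18, 23, 24, 25, 26, 27, 29, 31, 32, 35, 36, 39, 41}; there are 24 of them.

24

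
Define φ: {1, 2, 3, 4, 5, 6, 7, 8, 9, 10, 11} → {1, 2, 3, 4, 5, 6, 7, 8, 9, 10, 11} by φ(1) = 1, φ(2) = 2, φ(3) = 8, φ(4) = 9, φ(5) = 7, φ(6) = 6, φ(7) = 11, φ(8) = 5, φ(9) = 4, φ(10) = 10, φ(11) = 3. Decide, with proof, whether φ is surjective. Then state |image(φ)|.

11

Every element of the codomain has a preimage: 1 = φ(1), 2 = φ(2), 3 = φ(11), 4 = φ(9), 5 = φ(8), 6 = φ(6), 7 = φ(5), 8 = φ(3), 9 = φ(4), 10 = φ(10), 11 = φ(7).
Hence φ is surjective.
The image of φ is {1, 2, 3, 4, 5, 6, 7, 8, 9, 10, 11}, which has 11 elements.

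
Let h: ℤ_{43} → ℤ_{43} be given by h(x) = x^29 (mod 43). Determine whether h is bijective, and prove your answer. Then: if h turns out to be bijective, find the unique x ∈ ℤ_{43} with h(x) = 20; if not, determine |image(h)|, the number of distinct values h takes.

34

Since 43 is prime, the nonzero elements of ℤ_{43} form a cyclic group of order 42.
As gcd(29, 42) = 1, raising to the 29th power is a bijection on this group: if a^29 ≡ b^29 then (ab^{−1})^29 = 1, and the only element of order dividing gcd(29, 42) = 1 is 1, so a = b.
With h(0) = 0 this makes h injective on all of ℤ_{43}, hence bijective (finite equal-size domain and codomain). In particular h is bijective.
Since h is bijective, we find the preimage of 20. The inverse of x ↦ x^29 on (ℤ_{43})^× is x ↦ x^29, because 29·29 = 841 = 20·42 + 1 ≡ 1 (mod 42) and x^{42} = 1 for x ≠ 0 (Fermat). So h⁻¹(20) = 20^29 mod 43.
Repeated squaring mod 43: 20^1 ≡ 20, 20^2 ≡ 20² = 400 ≡ 13, 20^4 ≡ 13² = 169 ≡ 40, 20^8 ≡ 40² = 1600 ≡ 9, 20^16 ≡ 9² = 81 ≡ 38. Since 29 = 16 + 8 + 4 + 1, 20^29 ≡ 38·9·40·20: 38·9 = 342 ≡ 41, then 41·40 = 1640 ≡ 6, then 6·20 = 120 ≡ 34. So 20^29 ≡ 34 (mod 43).
Hence h⁻¹(20) = 34.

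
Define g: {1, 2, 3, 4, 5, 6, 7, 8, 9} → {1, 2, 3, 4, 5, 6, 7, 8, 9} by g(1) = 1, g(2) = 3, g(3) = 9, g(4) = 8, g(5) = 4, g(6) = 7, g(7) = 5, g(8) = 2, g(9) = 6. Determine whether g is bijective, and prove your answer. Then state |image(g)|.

9

The values 1, 3, 9, 8, 4, 7, 5, 2, 6 are a permutation of {1, 2, 3, 4, 5, 6, 7, 8, 9}: each element appears exactly once.
So g is injective and surjective, hence bijective.
The image of g is {1, 2, 3, 4, 5, 6, 7, 8, 9}, which has 9 elements.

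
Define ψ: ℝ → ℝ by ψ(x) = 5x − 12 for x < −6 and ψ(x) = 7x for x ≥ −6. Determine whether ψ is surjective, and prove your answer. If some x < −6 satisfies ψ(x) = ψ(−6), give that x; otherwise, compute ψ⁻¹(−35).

-5

Both pieces are strictly increasing (slopes 5 and 7), so each is injective on its own interval.
The left piece maps (−∞, −6) onto (−∞, −42); the right piece maps [−6, ∞) onto [−42, ∞).
These images together cover ℝ, so ψ is surjective.
Because the two images are disjoint, no x < −6 has ψ(x) = ψ(−6), so we compute ψ⁻¹(−35): −35 lies in [−42, ∞), so solve 7x = −35: x = (−35 − 0)/7 = −5.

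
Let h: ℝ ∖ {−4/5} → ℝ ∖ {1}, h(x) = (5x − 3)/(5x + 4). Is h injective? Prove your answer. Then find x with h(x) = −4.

Suppose h(u) = h(v). Cross-multiplying: (5u − 3)(5v + 4) = (5v − 3)(5u + 4).
Expanding both sides and cancelling the symmetric terms leaves 35·(u − v) = 0. Since 35 ≠ 0, u = v. Hence h is injective.
Solving h(x) = −4: cross-multiplying gives 5x − 3 = −4(5x + 4), which rearranges to 25x = −13, so x = −13/25.

-13/25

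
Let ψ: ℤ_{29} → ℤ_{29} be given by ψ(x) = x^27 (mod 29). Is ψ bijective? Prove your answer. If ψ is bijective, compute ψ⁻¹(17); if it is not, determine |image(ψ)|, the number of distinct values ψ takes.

12

Since 29 is prime, the nonzero elements of ℤ_{29} form a cyclic group of order 28.
As gcd(27, 28) = 1, raising to the 27th power is a bijection on this group: if x_1^27 ≡ x_2^27 then (x_1x_2^{−1})^27 = 1, and the only element of order dividing gcd(27, 28) = 1 is 1, so x_1 = x_2.
With ψ(0) = 0 this makes ψ injective on all of ℤ_{29}, hence bijective (finite equal-size domain and codomain). In particular ψ is bijective.
Since ψ is bijective, we find the preimage of 17. The inverse of x ↦ x^27 on (ℤ_{29})^× is x ↦ x^27, because 27·27 = 729 = 26·28 + 1 ≡ 1 (mod 28) and x^{28} = 1 for x ≠ 0 (Fermat). So ψ⁻¹(17) = 17^27 mod 29.
Repeated squaring mod 29: 17^1 ≡ 17, 17^2 ≡ 17² = 289 ≡ 28, 17^4 ≡ 28² = 784 ≡ 1, 17^8 ≡ 1² = 1, 17^16 ≡ 1² = 1. Since 27 = 16 + 8 + 2 + 1, 17^27 ≡ 1·1·28·17: 1·1 = 1, then 1·28 = 28, then 28·17 = 476 ≡ 12. So 17^27 ≡ 12 (mod 29).
Hence ψ⁻¹(17) = 12.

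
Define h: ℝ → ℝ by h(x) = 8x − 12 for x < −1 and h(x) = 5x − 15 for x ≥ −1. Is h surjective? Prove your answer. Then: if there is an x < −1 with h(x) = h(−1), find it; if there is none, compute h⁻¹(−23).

Both pieces are strictly increasing (slopes 8 and 5), so each is injective on its own interval.
The left piece maps (−∞, −1) onto (−∞, −20); the right piece maps [−1, ∞) onto [−20, ∞).
These images together cover ℝ, so h is surjective.
Because the two images are disjoint, no x < −1 has h(x) = h(−1), so we compute h⁻¹(−23): −23 lies in (−∞, −20), so solve 8x − 12 = −23: x = (−23 + 12)/8 = −11/8.

-11/8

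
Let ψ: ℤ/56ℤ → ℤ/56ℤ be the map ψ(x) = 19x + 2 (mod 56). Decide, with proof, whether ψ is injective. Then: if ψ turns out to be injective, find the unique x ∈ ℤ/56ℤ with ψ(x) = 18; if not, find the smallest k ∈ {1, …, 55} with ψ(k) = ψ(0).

48

If ψ(a) = ψ(b), then 19a ≡ 19b (mod 56). Because gcd(19, 56) = 1, we may cancel 19 to get a ≡ b (mod 56).
So ψ is injective.
We now compute 19⁻¹ mod 56 explicitly. Euclid's algorithm: 56 = 2·19 + 18, 19 = 1·18 + 1; back-substituting gives 1 = 3·19 − 1·56, so 19⁻¹ ≡ 3 (mod 56).
Since ψ is injective, we find ψ⁻¹(18): we need 19x ≡ 18 − 2 ≡ 16 (mod 56). Using 19⁻¹ = 3: x ≡ 3·16 = 48, so x = 48.
Check: ψ(48) = 19·48 + 2 = 914 = 16·56 + 18 ≡ 18 (mod 56).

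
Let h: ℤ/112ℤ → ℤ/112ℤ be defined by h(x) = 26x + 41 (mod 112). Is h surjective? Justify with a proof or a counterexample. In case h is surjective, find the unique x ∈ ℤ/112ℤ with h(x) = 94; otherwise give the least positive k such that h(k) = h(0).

Since gcd(26, 112) = 2, we have 26x ≡ 0 (mod 2) for all x, so h(x) ≡ 1 (mod 2).
But 0 ≢ 1 (mod 2), so 0 ∈ ℤ/112ℤ has no preimage. Therefore h is not surjective.
Since h is not surjective, we find the least positive k with h(k) = h(0): this means 26k ≡ 0 (mod 112), i.e. 112 ∣ 26k. Since gcd(26, 112) = 2, dividing through by 2 this holds exactly when 56 ∣ 13k, and as gcd(13, 56) = 1, exactly when 56 ∣ k.
The smallest positive such k is 56.

56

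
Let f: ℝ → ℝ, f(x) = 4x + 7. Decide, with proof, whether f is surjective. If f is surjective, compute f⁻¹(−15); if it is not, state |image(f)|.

Recall: f is surjective if every y in the codomain equals f(x) for some x in the domain.
For any y ∈ ℝ, x = (y − 7)/4 satisfies f(x) = y.
So f is surjective.
Since f is surjective, we compute f⁻¹(−15) = (−15 − 7)/4 = −11/2.

-11/2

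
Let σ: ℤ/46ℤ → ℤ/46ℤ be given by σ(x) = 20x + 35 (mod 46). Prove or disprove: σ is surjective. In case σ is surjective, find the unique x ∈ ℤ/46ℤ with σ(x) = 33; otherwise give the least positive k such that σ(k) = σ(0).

By definition, surjectivity means every element of the codomain has a preimage under σ.
Since gcd(20, 46) = 2, we have 20x ≡ 0 (mod 2) for all x, so σ(x) ≡ 1 (mod 2).
But 0 ≢ 1 (mod 2), so 0 ∈ ℤ/46ℤ has no preimage. Hence σ is not surjective.
Since σ is not surjective, we find the least positive k with σ(k) = σ(0): this means 20k ≡ 0 (mod 46), i.e. 46 ∣ 20k. Since gcd(20, 46) = 2, dividing through by 2 this holds exactly when 23 ∣ 10k, and as gcd(10, 23) = 1, exactly when 23 ∣ k.
The smallest positive such k is 23.

23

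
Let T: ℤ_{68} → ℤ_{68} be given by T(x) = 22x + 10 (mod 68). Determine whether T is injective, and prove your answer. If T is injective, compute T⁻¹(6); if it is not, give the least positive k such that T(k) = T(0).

Recall that T is injective if T(a) = T(b) implies a = b.
We have gcd(22, 68) = 2 > 1. Taking a = 0 and b = 34: T(0) = 10 and T(34) = 22·34 + 10 = 758 ≡ 10 (mod 68).
So T(0) = T(34) while 0 ≠ 34, therefore T is not injective.
Since T is not injective, we find the least positive k with T(k) = T(0): this means 22k ≡ 0 (mod 68), i.e. 68 ∣ 22k. Since gcd(22, 68) = 2, dividing through by 2 this holds exactly when 34 ∣ 11k, and as gcd(11, 34) = 1, exactly when 34 ∣ k.
The smallest positive such k is 34.

34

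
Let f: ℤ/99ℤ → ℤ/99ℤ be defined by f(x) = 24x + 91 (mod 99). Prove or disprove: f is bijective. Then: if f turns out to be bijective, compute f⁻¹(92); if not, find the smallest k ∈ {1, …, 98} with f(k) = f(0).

We have gcd(24, 99) = 3 > 1. Taking s = 0 and t = 33: f(0) = 91 and f(33) = 24·33 + 91 = 883 ≡ 91 (mod 99).
So f(0) = f(33) while 0 ≠ 33, so f is not injective, hence not bijective.
Since f is not bijective, we find the least positive k with f(k) = f(0): this means 24k ≡ 0 (mod 99), i.e. 99 ∣ 24k. Since gcd(24, 99) = 3, dividing through by 3 this holds exactly when 33 ∣ 8k, and as gcd(8, 33) = 1, exactly when 33 ∣ k.
The smallest positive such k is 33.

33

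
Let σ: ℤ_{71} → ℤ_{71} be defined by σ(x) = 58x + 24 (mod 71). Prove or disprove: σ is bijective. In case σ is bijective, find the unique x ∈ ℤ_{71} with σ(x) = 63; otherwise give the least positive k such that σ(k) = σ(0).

Recall: σ is injective if σ(a) = σ(b) implies a = b.
If σ(a) = σ(b), then 58a ≡ 58b (mod 71). Because gcd(58, 71) = 1, we may cancel 58 to get a ≡ b (mod 71).
We now compute 58⁻¹ mod 71 explicitly. Euclid's algorithm: 71 = 1·58 + 13, 58 = 4·13 + 6, 13 = 2·6 + 1; back-substituting gives 1 = 60·58 − 49·71, so 58⁻¹ ≡ 60 (mod 71).
For any y ∈ ℤ_{71}, x = 60(y − 24) mod 71 satisfies σ(x) = 58·60(y − 24) + 24 ≡ y (since 58·60 ≡ 1 mod 71). So every y has a preimage.
Thus σ is bijective.
Since σ is bijective, we compute σ⁻¹(63): solve 58x + 24 ≡ 63 (mod 71), i.e. 58x ≡ 39 (mod 71).
Multiplying by 58⁻¹ = 60 gives x ≡ 60·39 = 2340 = 32·71 + 68 ≡ 68 (mod 71).
Check: σ(68) = 58·68 + 24 = 3968 = 55·71 + 63 ≡ 63 (mod 71).

68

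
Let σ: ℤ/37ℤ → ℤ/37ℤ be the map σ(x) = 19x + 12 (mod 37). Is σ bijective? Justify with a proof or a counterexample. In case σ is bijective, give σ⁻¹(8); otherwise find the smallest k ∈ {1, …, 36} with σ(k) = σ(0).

Suppose σ(a) = σ(b) in ℤ/37ℤ. Then 19a + 12 ≡ 19b + 12 (mod 37), so 19(a − b) ≡ 0 (mod 37).
Since gcd(19, 37) = 1, 19 is invertible modulo 37, hence a − b ≡ 0 (mod 37), i.e. a = b.
We now compute 19⁻¹ mod 37 explicitly. Euclid's algorithm: 37 = 1·19 + 18, 19 = 1·18 + 1; back-substituting gives 1 = 2·19 − 1·37, so 19⁻¹ ≡ 2 (mod 37).
Then y ↦ 2(y − 12) is a two-sided inverse to σ, so every y ∈ ℤ/37ℤ has a preimage.
Therefore σ is bijective.
Since σ is bijective, we compute σ⁻¹(8): solve 19x + 12 ≡ 8 (mod 37), i.e. 19x ≡ 33 (mod 37).
Multiplying by 19⁻¹ = 2 gives x ≡ 2·33 = 66 = 1·37 + 29 ≡ 29 (mod 37).
Check: σ(29) = 19·29 + 12 = 563 = 15·37 + 8 ≡ 8 (mod 37).

29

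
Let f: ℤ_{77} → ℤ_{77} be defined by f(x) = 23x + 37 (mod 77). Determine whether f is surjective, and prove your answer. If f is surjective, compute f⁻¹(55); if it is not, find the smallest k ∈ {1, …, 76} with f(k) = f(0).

51

Recall that f is surjective if every y in the codomain equals f(x) for some x in the domain.
Since gcd(23, 77) = 1, 23 is invertible modulo 77. Euclid's algorithm: 77 = 3·23 + 8, 23 = 2·8 + 7, 8 = 1·7 + 1; back-substituting gives 1 = 67·23 − 20·77, so 23⁻¹ ≡ 67 (mod 77).
For any y ∈ ℤ_{77}, x = 67(y − 37) mod 77 satisfies f(x) = 23·67(y − 37) + 37 ≡ y (since 23·67 ≡ 1 mod 77). So every y has a preimage.
Hence f is surjective.
Since f is surjective, we compute f⁻¹(55): solve 23x + 37 ≡ 55 (mod 77), i.e. 23x ≡ 18 (mod 77).
Multiplying by 23⁻¹ = 67 gives x ≡ 67·18 = 1206 = 15·77 + 51 ≡ 51 (mod 77).
Check: f(51) = 23·51 + 37 = 1210 = 15·77 + 55 ≡ 55 (mod 77).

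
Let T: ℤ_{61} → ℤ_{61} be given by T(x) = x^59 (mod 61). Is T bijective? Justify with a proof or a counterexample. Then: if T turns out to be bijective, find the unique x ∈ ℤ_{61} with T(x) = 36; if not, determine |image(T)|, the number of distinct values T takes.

39

Since 61 is prime, the nonzero elements of ℤ_{61} form a cyclic group of order 60.
As gcd(59, 60) = 1, raising to the 59th power is a bijection on this group: if a^59 ≡ b^59 then (ab^{−1})^59 = 1, and the only element of order dividing gcd(59, 60) = 1 is 1, so a = b.
With T(0) = 0 this makes T injective on all of ℤ_{61}, hence bijective (finite equal-size domain and codomain). In particular T is bijective.
Since T is bijective, we find the preimage of 36. The inverse of x ↦ x^59 on (ℤ_{61})^× is x ↦ x^59, because 59·59 = 3481 = 58·60 + 1 ≡ 1 (mod 60) and x^{60} = 1 for x ≠ 0 (Fermat). So T⁻¹(36) = 36^59 mod 61.
Repeated squaring mod 61: 36^1 ≡ 36, 36^2 ≡ 36² = 1296 ≡ 15, 36^4 ≡ 15² = 225 ≡ 42, 36^8 ≡ 42² = 1764 ≡ 56, 36^16 ≡ 56² = 3136 ≡ 25, 36^32 ≡ 25² = 625 ≡ 15. Since 59 = 32 + 16 + 8 + 2 + 1, 36^59 ≡ 15·25·56·15·36: 15·25 = 375 ≡ 9, then 9·56 = 504 ≡ 16, then 16·15 = 240 ≡ 57, then 57·36 = 2052 ≡ 39. So 36^59 ≡ 39 (mod 61).
Hence T⁻¹(36) = 39.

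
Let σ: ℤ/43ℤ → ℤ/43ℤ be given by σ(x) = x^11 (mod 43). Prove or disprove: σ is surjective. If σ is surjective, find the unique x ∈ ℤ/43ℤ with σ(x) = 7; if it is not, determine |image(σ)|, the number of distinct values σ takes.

Since 43 is prime, the nonzero elements of ℤ/43ℤ form a cyclic group of order 42.
As gcd(11, 42) = 1, raising to the 11th power is a bijection on this group: if s^11 ≡ t^11 then (st^{−1})^11 = 1, and the only element of order dividing gcd(11, 42) = 1 is 1, so s = t.
With σ(0) = 0 this makes σ injective on all of ℤ/43ℤ, hence bijective (finite equal-size domain and codomain). In particular σ is surjective.
Since σ is surjective, we find the preimage of 7. The inverse of x ↦ x^11 on (ℤ/43ℤ)^× is x ↦ x^23, because 11·23 = 253 = 6·42 + 1 ≡ 1 (mod 42) and x^{42} = 1 for x ≠ 0 (Fermat). So σ⁻¹(7) = 7^23 mod 43.
Repeated squaring mod 43: 7^1 ≡ 7, 7^2 ≡ 7² = 49 ≡ 6, 7^4 ≡ 6² = 36, 7^8 ≡ 36² = 1296 ≡ 6, 7^16 ≡ 6² = 36. Since 23 = 16 + 4 + 2 + 1, 7^23 ≡ 36·36·6·7: 36·36 = 1296 ≡ 6, then 6·6 = 36, then 36·7 = 252 ≡ 37. So 7^23 ≡ 37 (mod 43).
Hence σ⁻¹(7) = 37.

37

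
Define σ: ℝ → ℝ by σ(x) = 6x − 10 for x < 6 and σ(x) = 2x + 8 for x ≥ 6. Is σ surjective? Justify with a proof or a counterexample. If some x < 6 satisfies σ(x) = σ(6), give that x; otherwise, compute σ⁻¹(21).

5

Both pieces are strictly increasing (slopes 6 and 2), so each is injective on its own interval.
The left piece maps (−∞, 6) onto (−∞, 26); the right piece maps [6, ∞) onto [20, ∞).
The union (−∞, 26) ∪ [20, ∞) covers ℝ, so σ is surjective.
For the follow-up: the images overlap, so an x < 6 with σ(x) = σ(6) exists. σ(6) = 20; solving 6x − 10 = 20 for x < 6 gives x = (20 + 10)/6 = 5.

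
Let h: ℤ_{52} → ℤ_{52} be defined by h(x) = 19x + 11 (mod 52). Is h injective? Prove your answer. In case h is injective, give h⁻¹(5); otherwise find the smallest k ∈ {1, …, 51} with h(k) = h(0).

By definition, h is injective if h(x_1) = h(x_2) implies x_1 = x_2.
Suppose h(x_1) = h(x_2) in ℤ_{52}. Then 19x_1 + 11 ≡ 19x_2 + 11 (mod 52), thus 19(x_1 − x_2) ≡ 0 (mod 52).
Since gcd(19, 52) = 1, 19 is invertible modulo 52, so x_1 − x_2 ≡ 0 (mod 52), i.e. x_1 = x_2.
Therefore h is injective.
We now compute 19⁻¹ mod 52 explicitly. Euclid's algorithm: 52 = 2·19 + 14, 19 = 1·14 + 5, 14 = 2·5 + 4, 5 = 1·4 + 1; back-substituting gives 1 = 11·19 − 4·52, so 19⁻¹ ≡ 11 (mod 52).
Since h is injective, we find h⁻¹(5): we need 19x ≡ 5 − 11 ≡ 46 (mod 52). Using 19⁻¹ = 11: x ≡ 11·46 = 506 = 9·52 + 38, so x = 38.
Check: h(38) = 19·38 + 11 = 733 = 14·52 + 5 ≡ 5 (mod 52).

38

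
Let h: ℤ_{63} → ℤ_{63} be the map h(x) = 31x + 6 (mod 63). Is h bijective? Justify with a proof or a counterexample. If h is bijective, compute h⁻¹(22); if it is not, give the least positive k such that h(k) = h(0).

31

Suppose h(s) = h(t) in ℤ_{63}. Then 31s + 6 ≡ 31t + 6 (mod 63), thus 31(s − t) ≡ 0 (mod 63).
Since gcd(31, 63) = 1, 31 is invertible modulo 63, thus s − t ≡ 0 (mod 63), i.e. s = t.
We now compute 31⁻¹ mod 63 explicitly. Euclid's algorithm: 63 = 2·31 + 1; back-substituting gives 1 = 61·31 − 30·63, so 31⁻¹ ≡ 61 (mod 63).
Then y ↦ 61(y − 6) is a two-sided inverse to h, so every y ∈ ℤ_{63} has a preimage.
So h is bijective.
Since h is bijective, we compute h⁻¹(22): solve 31x + 6 ≡ 22 (mod 63), i.e. 31x ≡ 16 (mod 63).
Multiplying by 31⁻¹ = 61 gives x ≡ 61·16 = 976 = 15·63 + 31 ≡ 31 (mod 63).
Check: h(31) = 31·31 + 6 = 967 = 15·63 + 22 ≡ 22 (mod 63).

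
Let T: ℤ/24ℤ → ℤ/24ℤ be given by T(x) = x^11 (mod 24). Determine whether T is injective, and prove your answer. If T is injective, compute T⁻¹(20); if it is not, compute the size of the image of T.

15

T(0) = 0^11 = 0.
T(6): Repeated squaring mod 24: 6^1 ≡ 6, 6^2 ≡ 6² = 36 ≡ 12, 6^4 ≡ 12² = 144 ≡ 0, 6^8 ≡ 0² = 0. Since 11 = 8 + 2 + 1, 6^11 ≡ 0·12·6: 0·12 = 0, then 0·6 = 0. So 6^11 ≡ 0 (mod 24).
So T(0) = T(6) = 0 while 0 ≠ 6, therefore T is not injective.
Since T is not injective, we determine |image(T)|. Computing x^11 mod 24 for each x (by repeated squaring, reducing mod 24 at every step), the values T(0), T(1), …, T(23) are: 0, 1, 8, 3, 16, 5, 0, 7, 8, 9, 16, 11, 0, 13, 8, 15, 16, 17, 0, 19, 8, 21, 16, 23.
The distinct values are {0, 1, 3, 5, 7, 8, 9, 11, 13, 15, 16, 17, 19, 21, 23}; there are 15 of them.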